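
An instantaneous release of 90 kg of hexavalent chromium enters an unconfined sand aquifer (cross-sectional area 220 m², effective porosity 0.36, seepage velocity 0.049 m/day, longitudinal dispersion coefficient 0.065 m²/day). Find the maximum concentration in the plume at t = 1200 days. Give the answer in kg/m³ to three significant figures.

0.0363 kg/m³

The peak of an instantaneous 1D plume sits at x = vt; there the Gaussian factor is 1 and C_max = M/(n_e·A·√(4πDt)), where n_e·A is the pore area the mass is dissolved in.
√(4πDt) = √(4π × 0.065 × 1200) = 31.31 m, so C_max = 90/(0.36 × 220 × 31.31) = 0.0363 kg/m³.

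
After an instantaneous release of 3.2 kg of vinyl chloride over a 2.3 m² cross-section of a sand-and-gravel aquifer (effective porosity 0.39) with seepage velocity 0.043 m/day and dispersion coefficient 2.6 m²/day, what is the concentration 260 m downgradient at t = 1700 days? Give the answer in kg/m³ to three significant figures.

For an instantaneous plane source, C(x,t) = M/(n_e·A·√(4πDt)) · exp(−(x−vt)²/(4Dt)), with n_e·A the pore (flow) area.
Plume center vt = 0.043 × 1700 = 73.1 m, so the well at 260 m is 186.9 m downgradient of the peak.
√(4πDt) = 235.7 m, giving peak height M/(n_e·A·√(4πDt)) = 3.2/(0.39 × 2.3 × 235.7) = 0.01514 kg/m³.
(x−vt)²/(4Dt) = (186.9)²/(4 × 2.6 × 1700) = 1.976; exp(−1.976) = 0.1386.
C = 0.01514 × 0.1386 = 0.00210 kg/m³.

0.00210 kg/m³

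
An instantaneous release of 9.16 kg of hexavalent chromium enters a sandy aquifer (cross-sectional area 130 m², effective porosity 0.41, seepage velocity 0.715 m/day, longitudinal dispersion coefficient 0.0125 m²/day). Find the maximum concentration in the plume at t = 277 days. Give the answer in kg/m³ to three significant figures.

The peak of an instantaneous 1D plume sits at x = vt; there the Gaussian factor is 1 and C_max = M/(n_e·A·√(4πDt)), where n_e·A is the pore area the mass is dissolved in.
√(4πDt) = √(4π × 0.0125 × 277) = 6.596 m, so C_max = 9.16/(0.41 × 130 × 6.596) = 0.0261 kg/m³.

0.0261 kg/m³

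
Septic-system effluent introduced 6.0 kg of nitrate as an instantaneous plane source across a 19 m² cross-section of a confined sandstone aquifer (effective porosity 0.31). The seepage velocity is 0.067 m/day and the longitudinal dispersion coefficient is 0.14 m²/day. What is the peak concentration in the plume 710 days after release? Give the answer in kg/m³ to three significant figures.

The peak of an instantaneous 1D plume sits at x = vt; there the Gaussian factor is 1 and C_max = M/(n_e·A·√(4πDt)), where n_e·A is the pore area the mass is dissolved in.
√(4πDt) = √(4π × 0.14 × 710) = 35.34 m, so C_max = 6.0/(0.31 × 19 × 35.34) = 0.0288 kg/m³.

0.0288 kg/m³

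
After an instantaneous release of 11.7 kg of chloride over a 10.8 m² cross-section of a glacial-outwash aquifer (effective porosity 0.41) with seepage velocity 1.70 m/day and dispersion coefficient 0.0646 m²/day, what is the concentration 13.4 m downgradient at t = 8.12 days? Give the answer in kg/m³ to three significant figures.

0.952 kg/m³

For an instantaneous plane source, C(x,t) = M/(n_e·A·√(4πDt)) · exp(−(x−vt)²/(4Dt)), with n_e·A the pore (flow) area.
Plume center vt = 1.70 × 8.12 = 13.804 m, so the well at 13.4 m is 0.404 m upgradient of the peak.
√(4πDt) = 2.567 m, giving peak height M/(n_e·A·√(4πDt)) = 11.7/(0.41 × 10.8 × 2.567) = 1.029 kg/m³.
(x−vt)²/(4Dt) = (-0.404)²/(4 × 0.0646 × 8.12) = 0.07779; exp(−0.07779) = 0.9252.
C = 1.029 × 0.9252 = 0.952 kg/m³.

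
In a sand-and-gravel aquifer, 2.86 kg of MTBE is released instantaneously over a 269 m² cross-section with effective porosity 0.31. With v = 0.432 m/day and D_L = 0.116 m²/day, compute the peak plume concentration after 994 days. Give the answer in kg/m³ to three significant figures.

0.000901 kg/m³

The peak of an instantaneous 1D plume sits at x = vt; there the Gaussian factor is 1 and C_max = M/(n_e·A·√(4πDt)), where n_e·A is the pore area the mass is dissolved in.
√(4πDt) = √(4π × 0.116 × 994) = 38.07 m, so C_max = 2.86/(0.31 × 269 × 38.07) = 0.000901 kg/m³.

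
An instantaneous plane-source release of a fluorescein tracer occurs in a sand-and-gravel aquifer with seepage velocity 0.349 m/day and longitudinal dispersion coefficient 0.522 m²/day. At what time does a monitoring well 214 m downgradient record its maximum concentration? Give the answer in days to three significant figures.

For the 1D instantaneous-source solution, setting ∂C/∂t = 0 at fixed x gives v²t² + 2Dt − x² = 0, so t = (√(D² + v²x²) − D)/v².
√(D² + v²x²) = √(0.522² + 0.349² × 214²) = 74.69; v² = 0.121801.
t = (74.69 − 0.522)/0.121801 = 609 days (vs. the pure-advection estimate x/v = 613 d).

609 days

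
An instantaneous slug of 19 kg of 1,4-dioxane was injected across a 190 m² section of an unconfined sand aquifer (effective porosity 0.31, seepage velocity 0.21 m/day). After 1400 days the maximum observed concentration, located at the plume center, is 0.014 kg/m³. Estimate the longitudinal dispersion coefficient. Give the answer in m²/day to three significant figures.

At the plume center C_max = M/(n_e·A·√(4πDt)), so D = M²/(4πt·(n_e·A·C_max)²).
n_e·A·C_max = 0.31 × 190 × 0.014 = 0.8246 kg/m.
D = 19²/(4π × 1400 × 0.8246²) = 0.0302 m²/day.

0.0302 m²/day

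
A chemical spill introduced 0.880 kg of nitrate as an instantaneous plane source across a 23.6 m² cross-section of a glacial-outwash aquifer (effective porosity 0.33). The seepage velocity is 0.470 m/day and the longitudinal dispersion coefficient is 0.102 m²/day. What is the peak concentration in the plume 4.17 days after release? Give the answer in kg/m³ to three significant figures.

The peak of an instantaneous 1D plume sits at x = vt; there the Gaussian factor is 1 and C_max = M/(n_e·A·√(4πDt)), where n_e·A is the pore area the mass is dissolved in.
√(4πDt) = √(4π × 0.102 × 4.17) = 2.312 m, so C_max = 0.880/(0.33 × 23.6 × 2.312) = 0.0489 kg/m³.

0.0489 kg/m³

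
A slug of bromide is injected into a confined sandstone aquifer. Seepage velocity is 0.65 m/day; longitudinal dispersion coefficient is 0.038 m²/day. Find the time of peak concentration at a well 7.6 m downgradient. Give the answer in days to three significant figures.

For the 1D instantaneous-source solution, setting ∂C/∂t = 0 at fixed x gives v²t² + 2Dt − x² = 0, so t = (√(D² + v²x²) − D)/v².
√(D² + v²x²) = √(0.038² + 0.65² × 7.6²) = 4.940; v² = 0.4225.
t = (4.940 − 0.038)/0.4225 = 11.6 days (vs. the pure-advection estimate x/v = 11.7 d).

11.6 days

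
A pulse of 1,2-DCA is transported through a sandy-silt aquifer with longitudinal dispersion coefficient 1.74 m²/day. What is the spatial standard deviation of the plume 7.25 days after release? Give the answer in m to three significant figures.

Dispersive spreading gives a Gaussian with σ² = 2Dt; advection only shifts the center.
σ = √(2 × 1.74 × 7.25) = 5.02 m.

5.02 m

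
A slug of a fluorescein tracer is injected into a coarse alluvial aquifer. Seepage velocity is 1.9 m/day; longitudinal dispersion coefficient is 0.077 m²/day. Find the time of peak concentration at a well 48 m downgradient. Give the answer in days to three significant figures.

25.2 days

For the 1D instantaneous-source solution, setting ∂C/∂t = 0 at fixed x gives v²t² + 2Dt − x² = 0, so t = (√(D² + v²x²) − D)/v².
√(D² + v²x²) = √(0.077² + 1.9² × 48²) = 91.20; v² = 3.61.
t = (91.20 − 0.077)/3.61 = 25.2 days (vs. the pure-advection estimate x/v = 25.3 d).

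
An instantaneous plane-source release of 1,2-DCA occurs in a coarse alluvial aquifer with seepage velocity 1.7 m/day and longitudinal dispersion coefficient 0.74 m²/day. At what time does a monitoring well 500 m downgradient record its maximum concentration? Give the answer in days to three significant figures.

294 days

For the 1D instantaneous-source solution, setting ∂C/∂t = 0 at fixed x gives v²t² + 2Dt − x² = 0, so t = (√(D² + v²x²) − D)/v².
√(D² + v²x²) = √(0.74² + 1.7² × 500²) = 850.0; v² = 2.89.
t = (850.0 − 0.74)/2.89 = 294 days (vs. the pure-advection estimate x/v = 294 d).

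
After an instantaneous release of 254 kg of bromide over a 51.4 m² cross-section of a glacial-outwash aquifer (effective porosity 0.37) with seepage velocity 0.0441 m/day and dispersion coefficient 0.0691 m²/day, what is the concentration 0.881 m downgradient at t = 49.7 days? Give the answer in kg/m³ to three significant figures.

1.79 kg/m³

For an instantaneous plane source, C(x,t) = M/(n_e·A·√(4πDt)) · exp(−(x−vt)²/(4Dt)), with n_e·A the pore (flow) area.
Plume center vt = 0.0441 × 49.7 = 2.19177 m, so the well at 0.881 m is 1.31077 m upgradient of the peak.
√(4πDt) = 6.569 m, giving peak height M/(n_e·A·√(4πDt)) = 254/(0.37 × 51.4 × 6.569) = 2.033 kg/m³.
(x−vt)²/(4Dt) = (-1.31077)²/(4 × 0.0691 × 49.7) = 0.1251; exp(−0.1251) = 0.8824.
C = 2.033 × 0.8824 = 1.79 kg/m³.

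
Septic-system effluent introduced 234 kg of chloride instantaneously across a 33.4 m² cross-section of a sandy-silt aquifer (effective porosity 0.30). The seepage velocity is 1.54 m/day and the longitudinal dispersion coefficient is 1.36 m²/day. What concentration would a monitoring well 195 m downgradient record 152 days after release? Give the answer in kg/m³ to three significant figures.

For an instantaneous plane source, C(x,t) = M/(n_e·A·√(4πDt)) · exp(−(x−vt)²/(4Dt)), with n_e·A the pore (flow) area.
Plume center vt = 1.54 × 152 = 234.08 m, so the well at 195 m is 39.08 m upgradient of the peak.
√(4πDt) = 50.97 m, giving peak height M/(n_e·A·√(4πDt)) = 234/(0.30 × 33.4 × 50.97) = 0.4582 kg/m³.
(x−vt)²/(4Dt) = (-39.08)²/(4 × 1.36 × 152) = 1.847; exp(−1.847) = 0.1577.
C = 0.4582 × 0.1577 = 0.0723 kg/m³.

0.0723 kg/m³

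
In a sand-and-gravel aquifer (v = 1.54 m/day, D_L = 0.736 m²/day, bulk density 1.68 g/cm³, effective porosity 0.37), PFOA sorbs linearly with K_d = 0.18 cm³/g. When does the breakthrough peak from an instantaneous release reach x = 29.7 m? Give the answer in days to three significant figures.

34.5 days

Retardation factor R = 1 + ρ_b·K_d/n = 1 + 1.68 × 0.18/0.37 = 1.817.
Sorption retards both mechanisms: v_R = v/R = 0.8476 m/day, D_R = D/R = 0.4051 m²/day.
Peak time from v_R²t² + 2D_R t − x² = 0: t = (√(D_R² + v_R²x²) − D_R)/v_R².
√(D_R² + v_R²x²) = √(0.4051² + 0.8476² × 29.7²) = 25.18; v_R² = 0.7184.
t = (25.18 − 0.4051)/0.7184 = 34.5 days.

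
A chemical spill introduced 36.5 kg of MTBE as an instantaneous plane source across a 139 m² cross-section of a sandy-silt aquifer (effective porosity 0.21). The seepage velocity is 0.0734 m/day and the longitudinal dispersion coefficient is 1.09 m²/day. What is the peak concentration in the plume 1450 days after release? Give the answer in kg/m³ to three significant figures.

The peak of an instantaneous 1D plume sits at x = vt; there the Gaussian factor is 1 and C_max = M/(n_e·A·√(4πDt)), where n_e·A is the pore area the mass is dissolved in.
√(4πDt) = √(4π × 1.09 × 1450) = 140.9 m, so C_max = 36.5/(0.21 × 139 × 140.9) = 0.00887 kg/m³.

0.00887 kg/m³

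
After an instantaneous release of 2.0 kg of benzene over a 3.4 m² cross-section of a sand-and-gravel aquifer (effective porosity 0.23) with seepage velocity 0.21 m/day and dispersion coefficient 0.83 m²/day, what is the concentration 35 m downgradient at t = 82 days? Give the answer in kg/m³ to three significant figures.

For an instantaneous plane source, C(x,t) = M/(n_e·A·√(4πDt)) · exp(−(x−vt)²/(4Dt)), with n_e·A the pore (flow) area.
Plume center vt = 0.21 × 82 = 17.22 m, so the well at 35 m is 17.78 m downgradient of the peak.
√(4πDt) = 29.24 m, giving peak height M/(n_e·A·√(4πDt)) = 2.0/(0.23 × 3.4 × 29.24) = 0.08747 kg/m³.
(x−vt)²/(4Dt) = (17.78)²/(4 × 0.83 × 82) = 1.161; exp(−1.161) = 0.3132.
C = 0.08747 × 0.3132 = 0.0274 kg/m³.

0.0274 kg/m³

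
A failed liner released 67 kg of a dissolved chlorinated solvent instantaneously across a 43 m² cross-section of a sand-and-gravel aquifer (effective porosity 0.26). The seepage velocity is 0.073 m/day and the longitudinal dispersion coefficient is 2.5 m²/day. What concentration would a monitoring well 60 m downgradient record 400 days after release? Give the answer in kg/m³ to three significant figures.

0.0422 kg/m³

For an instantaneous plane source, C(x,t) = M/(n_e·A·√(4πDt)) · exp(−(x−vt)²/(4Dt)), with n_e·A the pore (flow) area.
Plume center vt = 0.073 × 400 = 29.2 m, so the well at 60 m is 30.8 m downgradient of the peak.
√(4πDt) = 112.1 m, giving peak height M/(n_e·A·√(4πDt)) = 67/(0.26 × 43 × 112.1) = 0.05346 kg/m³.
(x−vt)²/(4Dt) = (30.8)²/(4 × 2.5 × 400) = 0.2372; exp(−0.2372) = 0.7888.
C = 0.05346 × 0.7888 = 0.0422 kg/m³.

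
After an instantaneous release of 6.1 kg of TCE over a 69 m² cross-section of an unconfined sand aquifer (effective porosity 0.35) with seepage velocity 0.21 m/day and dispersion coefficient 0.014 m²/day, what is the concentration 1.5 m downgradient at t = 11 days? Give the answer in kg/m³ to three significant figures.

For an instantaneous plane source, C(x,t) = M/(n_e·A·√(4πDt)) · exp(−(x−vt)²/(4Dt)), with n_e·A the pore (flow) area.
Plume center vt = 0.21 × 11 = 2.31 m, so the well at 1.5 m is 0.81 m upgradient of the peak.
√(4πDt) = 1.391 m, giving peak height M/(n_e·A·√(4πDt)) = 6.1/(0.35 × 69 × 1.391) = 0.1816 kg/m³.
(x−vt)²/(4Dt) = (-0.81)²/(4 × 0.014 × 11) = 1.065; exp(−1.065) = 0.3447.
C = 0.1816 × 0.3447 = 0.0626 kg/m³.

0.0626 kg/m³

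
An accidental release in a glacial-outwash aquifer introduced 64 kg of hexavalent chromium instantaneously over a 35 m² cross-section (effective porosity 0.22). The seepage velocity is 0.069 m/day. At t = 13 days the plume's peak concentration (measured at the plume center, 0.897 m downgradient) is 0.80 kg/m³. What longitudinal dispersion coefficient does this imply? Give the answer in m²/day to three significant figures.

0.661 m²/day

At the plume center C_max = M/(n_e·A·√(4πDt)), so D = M²/(4πt·(n_e·A·C_max)²).
n_e·A·C_max = 0.22 × 35 × 0.80 = 6.160 kg/m.
D = 64²/(4π × 13 × 6.160²) = 0.661 m²/day.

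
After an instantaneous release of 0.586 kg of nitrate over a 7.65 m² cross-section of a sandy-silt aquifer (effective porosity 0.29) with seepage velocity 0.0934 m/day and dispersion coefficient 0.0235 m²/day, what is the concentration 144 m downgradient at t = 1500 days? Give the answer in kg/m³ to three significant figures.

0.0113 kg/m³

For an instantaneous plane source, C(x,t) = M/(n_e·A·√(4πDt)) · exp(−(x−vt)²/(4Dt)), with n_e·A the pore (flow) area.
Plume center vt = 0.0934 × 1500 = 140.1 m, so the well at 144 m is 3.9 m downgradient of the peak.
√(4πDt) = 21.05 m, giving peak height M/(n_e·A·√(4πDt)) = 0.586/(0.29 × 7.65 × 21.05) = 0.01255 kg/m³.
(x−vt)²/(4Dt) = (3.9)²/(4 × 0.0235 × 1500) = 0.1079; exp(−0.1079) = 0.8977.
C = 0.01255 × 0.8977 = 0.0113 kg/m³.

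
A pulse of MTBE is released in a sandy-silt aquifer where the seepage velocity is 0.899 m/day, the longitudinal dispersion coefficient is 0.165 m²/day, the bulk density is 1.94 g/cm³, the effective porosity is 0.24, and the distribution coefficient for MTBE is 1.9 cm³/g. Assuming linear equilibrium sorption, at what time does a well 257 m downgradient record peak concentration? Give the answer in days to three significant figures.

4670 days

Retardation factor R = 1 + ρ_b·K_d/n = 1 + 1.94 × 1.9/0.24 = 16.36.
Sorption retards both mechanisms: v_R = v/R = 0.05495 m/day, D_R = D/R = 0.01009 m²/day.
Peak time from v_R²t² + 2D_R t − x² = 0: t = (√(D_R² + v_R²x²) − D_R)/v_R².
√(D_R² + v_R²x²) = √(0.01009² + 0.05495² × 257²) = 14.12; v_R² = 0.003020.
t = (14.12 − 0.01009)/0.003020 = 4670 days.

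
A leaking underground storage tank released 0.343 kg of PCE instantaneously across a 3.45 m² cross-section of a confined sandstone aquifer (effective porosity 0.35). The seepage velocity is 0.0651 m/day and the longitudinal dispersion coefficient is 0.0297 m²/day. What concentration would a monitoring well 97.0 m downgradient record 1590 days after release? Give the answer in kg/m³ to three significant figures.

0.00932 kg/m³

For an instantaneous plane source, C(x,t) = M/(n_e·A·√(4πDt)) · exp(−(x−vt)²/(4Dt)), with n_e·A the pore (flow) area.
Plume center vt = 0.0651 × 1590 = 103.509 m, so the well at 97.0 m is 6.509 m upgradient of the peak.
√(4πDt) = 24.36 m, giving peak height M/(n_e·A·√(4πDt)) = 0.343/(0.35 × 3.45 × 24.36) = 0.01166 kg/m³.
(x−vt)²/(4Dt) = (-6.509)²/(4 × 0.0297 × 1590) = 0.2243; exp(−0.2243) = 0.7991.
C = 0.01166 × 0.7991 = 0.00932 kg/m³.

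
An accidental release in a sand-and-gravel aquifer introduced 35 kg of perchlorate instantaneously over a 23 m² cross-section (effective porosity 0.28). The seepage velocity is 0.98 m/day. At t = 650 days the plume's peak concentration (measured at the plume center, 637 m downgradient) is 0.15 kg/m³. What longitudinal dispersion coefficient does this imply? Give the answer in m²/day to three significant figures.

At the plume center C_max = M/(n_e·A·√(4πDt)), so D = M²/(4πt·(n_e·A·C_max)²).
n_e·A·C_max = 0.28 × 23 × 0.15 = 0.9660 kg/m.
D = 35²/(4π × 650 × 0.9660²) = 0.161 m²/day.

0.161 m²/day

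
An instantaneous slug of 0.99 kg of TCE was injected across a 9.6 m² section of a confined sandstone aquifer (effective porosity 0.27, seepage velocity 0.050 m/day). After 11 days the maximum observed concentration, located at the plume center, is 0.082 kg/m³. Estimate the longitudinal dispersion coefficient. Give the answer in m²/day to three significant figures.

0.157 m²/day

At the plume center C_max = M/(n_e·A·√(4πDt)), so D = M²/(4πt·(n_e·A·C_max)²).
n_e·A·C_max = 0.27 × 9.6 × 0.082 = 0.2125 kg/m.
D = 0.99²/(4π × 11 × 0.2125²) = 0.157 m²/day.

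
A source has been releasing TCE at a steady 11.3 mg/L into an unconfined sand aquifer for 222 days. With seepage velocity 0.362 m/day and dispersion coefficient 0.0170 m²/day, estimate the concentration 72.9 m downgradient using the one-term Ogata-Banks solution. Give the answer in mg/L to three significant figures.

For a continuous step input, C/C₀ ≈ ½·erfc((x−vt)/(2√(Dt))).
vt = 0.362 × 222 = 80.364 m and 2√(Dt) = 2√(0.0170 × 222) = 3.885 m.
Argument (x−vt)/(2√(Dt)) = (72.9 − 80.364)/3.885 = -1.921; ½·erfc(-1.921) = 0.9967.
C = 11.3 × 0.9967 = 11.3 mg/L.

11.3 mg/L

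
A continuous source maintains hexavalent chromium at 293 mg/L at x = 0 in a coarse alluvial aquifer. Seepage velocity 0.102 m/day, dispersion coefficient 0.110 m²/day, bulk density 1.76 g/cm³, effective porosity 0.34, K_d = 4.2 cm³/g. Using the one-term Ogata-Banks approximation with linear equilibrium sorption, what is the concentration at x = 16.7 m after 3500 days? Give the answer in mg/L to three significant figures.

Retardation factor R = 1 + ρ_b·K_d/n = 1 + 1.76 × 4.2/0.34 = 22.74.
Sorption retards both mechanisms: v_R = v/R = 0.004485 m/day, D_R = D/R = 0.004837 m²/day.
v_R·t = 0.004485 × 3500 = 15.6975 m; 2√(D_R t) = 8.229 m; argument = (16.7 − 15.6975)/8.229 = 0.1218.
C = C₀ × ½·erfc(0.1218) = 293 × 0.4316 = 126 mg/L.

126 mg/L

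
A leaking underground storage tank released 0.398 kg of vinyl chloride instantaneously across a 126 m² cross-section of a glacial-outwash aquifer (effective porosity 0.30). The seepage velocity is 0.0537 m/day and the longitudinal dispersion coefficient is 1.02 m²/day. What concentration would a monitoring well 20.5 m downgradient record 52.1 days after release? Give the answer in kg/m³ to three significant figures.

9.33e-05 kg/m³

For an instantaneous plane source, C(x,t) = M/(n_e·A·√(4πDt)) · exp(−(x−vt)²/(4Dt)), with n_e·A the pore (flow) area.
Plume center vt = 0.0537 × 52.1 = 2.79777 m, so the well at 20.5 m is 17.70223 m downgradient of the peak.
√(4πDt) = 25.84 m, giving peak height M/(n_e·A·√(4πDt)) = 0.398/(0.30 × 126 × 25.84) = 0.0004075 kg/m³.
(x−vt)²/(4Dt) = (17.70223)²/(4 × 1.02 × 52.1) = 1.474; exp(−1.474) = 0.2290.
C = 0.0004075 × 0.2290 = 9.33e-05 kg/m³.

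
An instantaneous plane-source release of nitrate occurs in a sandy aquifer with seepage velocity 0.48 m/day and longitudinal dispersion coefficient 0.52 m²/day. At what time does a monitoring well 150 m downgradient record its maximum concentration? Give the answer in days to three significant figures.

For the 1D instantaneous-source solution, setting ∂C/∂t = 0 at fixed x gives v²t² + 2Dt − x² = 0, so t = (√(D² + v²x²) − D)/v².
√(D² + v²x²) = √(0.52² + 0.48² × 150²) = 72.00; v² = 0.2304.
t = (72.00 − 0.52)/0.2304 = 310 days (vs. the pure-advection estimate x/v = 312 d).

310 days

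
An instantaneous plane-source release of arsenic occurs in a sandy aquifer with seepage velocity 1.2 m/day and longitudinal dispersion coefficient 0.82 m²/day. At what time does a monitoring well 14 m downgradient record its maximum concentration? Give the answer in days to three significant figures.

For the 1D instantaneous-source solution, setting ∂C/∂t = 0 at fixed x gives v²t² + 2Dt − x² = 0, so t = (√(D² + v²x²) − D)/v².
√(D² + v²x²) = √(0.82² + 1.2² × 14²) = 16.82; v² = 1.44.
t = (16.82 − 0.82)/1.44 = 11.1 days (vs. the pure-advection estimate x/v = 11.7 d).

11.1 days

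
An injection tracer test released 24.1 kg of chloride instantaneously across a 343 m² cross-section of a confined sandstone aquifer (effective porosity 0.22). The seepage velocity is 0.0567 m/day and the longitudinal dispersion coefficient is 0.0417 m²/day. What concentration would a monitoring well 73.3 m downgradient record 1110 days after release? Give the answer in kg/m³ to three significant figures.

0.00741 kg/m³

For an instantaneous plane source, C(x,t) = M/(n_e·A·√(4πDt)) · exp(−(x−vt)²/(4Dt)), with n_e·A the pore (flow) area.
Plume center vt = 0.0567 × 1110 = 62.937 m, so the well at 73.3 m is 10.363 m downgradient of the peak.
√(4πDt) = 24.12 m, giving peak height M/(n_e·A·√(4πDt)) = 24.1/(0.22 × 343 × 24.12) = 0.01324 kg/m³.
(x−vt)²/(4Dt) = (10.363)²/(4 × 0.0417 × 1110) = 0.5800; exp(−0.5800) = 0.5599.
C = 0.01324 × 0.5599 = 0.00741 kg/m³.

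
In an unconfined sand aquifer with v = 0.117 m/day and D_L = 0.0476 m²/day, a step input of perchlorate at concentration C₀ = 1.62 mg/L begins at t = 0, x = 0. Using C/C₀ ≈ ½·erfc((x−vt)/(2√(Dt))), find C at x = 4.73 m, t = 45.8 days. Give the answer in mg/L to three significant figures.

1.00 mg/L

For a continuous step input, C/C₀ ≈ ½·erfc((x−vt)/(2√(Dt))).
vt = 0.117 × 45.8 = 5.3586 m and 2√(Dt) = 2√(0.0476 × 45.8) = 2.953 m.
Argument (x−vt)/(2√(Dt)) = (4.73 − 5.3586)/2.953 = -0.2129; ½·erfc(-0.2129) = 0.6183.
C = 1.62 × 0.6183 = 1.00 mg/L.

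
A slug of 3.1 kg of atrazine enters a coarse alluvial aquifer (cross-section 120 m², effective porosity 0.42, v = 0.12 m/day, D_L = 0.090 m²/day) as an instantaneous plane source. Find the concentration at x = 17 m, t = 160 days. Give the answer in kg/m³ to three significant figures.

0.00420 kg/m³

For an instantaneous plane source, C(x,t) = M/(n_e·A·√(4πDt)) · exp(−(x−vt)²/(4Dt)), with n_e·A the pore (flow) area.
Plume center vt = 0.12 × 160 = 19.2 m, so the well at 17 m is 2.2 m upgradient of the peak.
√(4πDt) = 13.45 m, giving peak height M/(n_e·A·√(4πDt)) = 3.1/(0.42 × 120 × 13.45) = 0.004573 kg/m³.
(x−vt)²/(4Dt) = (-2.2)²/(4 × 0.090 × 160) = 0.08403; exp(−0.08403) = 0.9194.
C = 0.004573 × 0.9194 = 0.00420 kg/m³.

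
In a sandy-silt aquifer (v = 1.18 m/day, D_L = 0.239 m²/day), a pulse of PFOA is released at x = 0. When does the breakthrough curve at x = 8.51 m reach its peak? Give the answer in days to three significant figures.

For the 1D instantaneous-source solution, setting ∂C/∂t = 0 at fixed x gives v²t² + 2Dt − x² = 0, so t = (√(D² + v²x²) − D)/v².
√(D² + v²x²) = √(0.239² + 1.18² × 8.51²) = 10.04; v² = 1.3924.
t = (10.04 − 0.239)/1.3924 = 7.04 days (vs. the pure-advection estimate x/v = 7.21 d).

7.04 days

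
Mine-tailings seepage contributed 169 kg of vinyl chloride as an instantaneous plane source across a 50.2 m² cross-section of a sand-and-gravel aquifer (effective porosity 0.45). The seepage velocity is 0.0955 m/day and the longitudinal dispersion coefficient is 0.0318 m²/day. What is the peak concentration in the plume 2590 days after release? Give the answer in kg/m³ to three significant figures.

The peak of an instantaneous 1D plume sits at x = vt; there the Gaussian factor is 1 and C_max = M/(n_e·A·√(4πDt)), where n_e·A is the pore area the mass is dissolved in.
√(4πDt) = √(4π × 0.0318 × 2590) = 32.17 m, so C_max = 169/(0.45 × 50.2 × 32.17) = 0.233 kg/m³.

0.233 kg/m³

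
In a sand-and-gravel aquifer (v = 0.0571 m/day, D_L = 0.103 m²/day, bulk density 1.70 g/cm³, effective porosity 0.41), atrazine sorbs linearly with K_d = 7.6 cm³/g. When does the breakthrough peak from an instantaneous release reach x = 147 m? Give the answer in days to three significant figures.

82700 days

Retardation factor R = 1 + ρ_b·K_d/n = 1 + 1.70 × 7.6/0.41 = 32.51.
Sorption retards both mechanisms: v_R = v/R = 0.001756 m/day, D_R = D/R = 0.003168 m²/day.
Peak time from v_R²t² + 2D_R t − x² = 0: t = (√(D_R² + v_R²x²) − D_R)/v_R².
√(D_R² + v_R²x²) = √(0.003168² + 0.001756² × 147²) = 0.2582; v_R² = 3.084e-06.
t = (0.2582 − 0.003168)/3.084e-06 = 82700 days.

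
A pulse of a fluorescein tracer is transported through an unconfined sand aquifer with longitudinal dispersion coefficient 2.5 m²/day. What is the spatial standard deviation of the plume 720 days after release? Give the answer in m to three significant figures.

Dispersive spreading gives a Gaussian with σ² = 2Dt; advection only shifts the center.
σ = √(2 × 2.5 × 720) = 60.0 m.

60.0 m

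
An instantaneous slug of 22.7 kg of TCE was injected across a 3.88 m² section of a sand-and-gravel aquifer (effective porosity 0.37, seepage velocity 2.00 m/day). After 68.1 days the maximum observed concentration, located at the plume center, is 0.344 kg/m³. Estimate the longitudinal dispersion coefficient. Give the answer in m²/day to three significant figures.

At the plume center C_max = M/(n_e·A·√(4πDt)), so D = M²/(4πt·(n_e·A·C_max)²).
n_e·A·C_max = 0.37 × 3.88 × 0.344 = 0.4938 kg/m.
D = 22.7²/(4π × 68.1 × 0.4938²) = 2.47 m²/day.

2.47 m²/day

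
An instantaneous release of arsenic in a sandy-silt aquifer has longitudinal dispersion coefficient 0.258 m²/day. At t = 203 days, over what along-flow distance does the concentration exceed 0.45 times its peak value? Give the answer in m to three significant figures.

The plume is Gaussian with σ = √(2Dt) = √(2 × 0.258 × 203) = 10.23 m.
C/C_peak = exp(−Δx²/(2σ²)) = 0.45 ⇒ Δx = σ·√(−2 ln 0.45) = 10.23 × 1.264 = 12.93 m.
Width = 2Δx = 25.9 m.

25.9 m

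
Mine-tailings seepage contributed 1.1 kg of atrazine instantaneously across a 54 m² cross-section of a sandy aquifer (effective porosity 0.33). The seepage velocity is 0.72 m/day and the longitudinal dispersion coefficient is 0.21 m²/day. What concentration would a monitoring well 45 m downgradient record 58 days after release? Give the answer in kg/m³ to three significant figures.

0.00402 kg/m³

For an instantaneous plane source, C(x,t) = M/(n_e·A·√(4πDt)) · exp(−(x−vt)²/(4Dt)), with n_e·A the pore (flow) area.
Plume center vt = 0.72 × 58 = 41.76 m, so the well at 45 m is 3.24 m downgradient of the peak.
√(4πDt) = 12.37 m, giving peak height M/(n_e·A·√(4πDt)) = 1.1/(0.33 × 54 × 12.37) = 0.004990 kg/m³.
(x−vt)²/(4Dt) = (3.24)²/(4 × 0.21 × 58) = 0.2155; exp(−0.2155) = 0.8061.
C = 0.004990 × 0.8061 = 0.00402 kg/m³.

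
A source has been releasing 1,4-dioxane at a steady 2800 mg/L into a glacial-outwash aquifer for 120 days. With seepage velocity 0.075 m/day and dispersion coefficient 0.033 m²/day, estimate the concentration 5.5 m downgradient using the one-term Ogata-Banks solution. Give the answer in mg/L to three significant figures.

2500 mg/L

For a continuous step input, C/C₀ ≈ ½·erfc((x−vt)/(2√(Dt))).
vt = 0.075 × 120 = 9 m and 2√(Dt) = 2√(0.033 × 120) = 3.980 m.
Argument (x−vt)/(2√(Dt)) = (5.5 − 9)/3.980 = -0.8794; ½·erfc(-0.8794) = 0.8932.
C = 2800 × 0.8932 = 2500 mg/L.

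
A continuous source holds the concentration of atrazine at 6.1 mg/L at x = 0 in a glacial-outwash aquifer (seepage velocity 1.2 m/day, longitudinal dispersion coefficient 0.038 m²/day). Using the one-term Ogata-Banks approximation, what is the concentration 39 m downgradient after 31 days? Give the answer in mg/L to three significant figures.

For a continuous step input, C/C₀ ≈ ½·erfc((x−vt)/(2√(Dt))).
vt = 1.2 × 31 = 37.2 m and 2√(Dt) = 2√(0.038 × 31) = 2.171 m.
Argument (x−vt)/(2√(Dt)) = (39 − 37.2)/2.171 = 0.8291; ½·erfc(0.8291) = 0.1205.
C = 6.1 × 0.1205 = 0.735 mg/L.

0.735 mg/L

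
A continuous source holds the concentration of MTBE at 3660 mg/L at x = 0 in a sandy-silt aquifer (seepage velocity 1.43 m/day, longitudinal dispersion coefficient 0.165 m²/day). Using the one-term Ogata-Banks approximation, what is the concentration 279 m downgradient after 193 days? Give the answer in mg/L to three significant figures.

For a continuous step input, C/C₀ ≈ ½·erfc((x−vt)/(2√(Dt))).
vt = 1.43 × 193 = 275.99 m and 2√(Dt) = 2√(0.165 × 193) = 11.29 m.
Argument (x−vt)/(2√(Dt)) = (279 − 275.99)/11.29 = 0.2666; ½·erfc(0.2666) = 0.3531.
C = 3660 × 0.3531 = 1290 mg/L.

1290 mg/L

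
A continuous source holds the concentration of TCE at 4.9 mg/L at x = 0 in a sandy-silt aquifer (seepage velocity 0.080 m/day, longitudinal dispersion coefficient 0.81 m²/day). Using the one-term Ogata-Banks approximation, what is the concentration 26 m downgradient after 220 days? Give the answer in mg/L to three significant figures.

For a continuous step input, C/C₀ ≈ ½·erfc((x−vt)/(2√(Dt))).
vt = 0.080 × 220 = 17.6 m and 2√(Dt) = 2√(0.81 × 220) = 26.70 m.
Argument (x−vt)/(2√(Dt)) = (26 − 17.6)/26.70 = 0.3146; ½·erfc(0.3146) = 0.3282.
C = 4.9 × 0.3282 = 1.61 mg/L.

1.61 mg/L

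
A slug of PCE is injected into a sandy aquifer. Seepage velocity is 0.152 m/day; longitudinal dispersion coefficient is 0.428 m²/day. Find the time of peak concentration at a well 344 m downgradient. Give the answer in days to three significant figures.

For the 1D instantaneous-source solution, setting ∂C/∂t = 0 at fixed x gives v²t² + 2Dt − x² = 0, so t = (√(D² + v²x²) − D)/v².
√(D² + v²x²) = √(0.428² + 0.152² × 344²) = 52.29; v² = 0.023104.
t = (52.29 − 0.428)/0.023104 = 2240 days (vs. the pure-advection estimate x/v = 2260 d).

2240 days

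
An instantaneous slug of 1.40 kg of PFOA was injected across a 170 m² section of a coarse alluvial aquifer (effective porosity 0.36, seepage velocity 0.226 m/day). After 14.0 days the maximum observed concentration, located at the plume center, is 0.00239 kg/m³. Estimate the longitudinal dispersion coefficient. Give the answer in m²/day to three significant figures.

At the plume center C_max = M/(n_e·A·√(4πDt)), so D = M²/(4πt·(n_e·A·C_max)²).
n_e·A·C_max = 0.36 × 170 × 0.00239 = 0.1463 kg/m.
D = 1.40²/(4π × 14.0 × 0.1463²) = 0.521 m²/day.

0.521 m²/day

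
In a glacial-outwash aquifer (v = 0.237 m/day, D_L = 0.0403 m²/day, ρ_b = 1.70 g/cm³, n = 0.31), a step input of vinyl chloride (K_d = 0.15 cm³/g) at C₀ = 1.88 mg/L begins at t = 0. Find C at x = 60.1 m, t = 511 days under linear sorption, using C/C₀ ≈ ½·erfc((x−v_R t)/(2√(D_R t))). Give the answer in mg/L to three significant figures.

1.71 mg/L

Retardation factor R = 1 + ρ_b·K_d/n = 1 + 1.70 × 0.15/0.31 = 1.823.
Sorption retards both mechanisms: v_R = v/R = 0.1300 m/day, D_R = D/R = 0.02211 m²/day.
v_R·t = 0.1300 × 511 = 66.43 m; 2√(D_R t) = 6.723 m; argument = (60.1 − 66.43)/6.723 = -0.9415.
C = C₀ × ½·erfc(-0.9415) = 1.88 × 0.9085 = 1.71 mg/L.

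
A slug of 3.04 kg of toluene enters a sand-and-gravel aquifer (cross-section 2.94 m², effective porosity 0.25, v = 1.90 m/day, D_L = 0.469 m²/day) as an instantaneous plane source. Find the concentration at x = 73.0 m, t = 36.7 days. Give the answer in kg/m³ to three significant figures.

For an instantaneous plane source, C(x,t) = M/(n_e·A·√(4πDt)) · exp(−(x−vt)²/(4Dt)), with n_e·A the pore (flow) area.
Plume center vt = 1.90 × 36.7 = 69.73 m, so the well at 73.0 m is 3.27 m downgradient of the peak.
√(4πDt) = 14.71 m, giving peak height M/(n_e·A·√(4πDt)) = 3.04/(0.25 × 2.94 × 14.71) = 0.2812 kg/m³.
(x−vt)²/(4Dt) = (3.27)²/(4 × 0.469 × 36.7) = 0.1553; exp(−0.1553) = 0.8562.
C = 0.2812 × 0.8562 = 0.241 kg/m³.

0.241 kg/m³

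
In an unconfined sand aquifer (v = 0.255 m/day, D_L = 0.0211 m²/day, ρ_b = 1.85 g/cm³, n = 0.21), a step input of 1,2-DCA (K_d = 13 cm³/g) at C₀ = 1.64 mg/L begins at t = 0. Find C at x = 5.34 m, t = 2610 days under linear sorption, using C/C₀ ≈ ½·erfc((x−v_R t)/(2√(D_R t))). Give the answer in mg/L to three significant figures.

Retardation factor R = 1 + ρ_b·K_d/n = 1 + 1.85 × 13/0.21 = 115.5.
Sorption retards both mechanisms: v_R = v/R = 0.002208 m/day, D_R = D/R = 0.0001827 m²/day.
v_R·t = 0.002208 × 2610 = 5.76288 m; 2√(D_R t) = 1.381 m; argument = (5.34 − 5.76288)/1.381 = -0.3062.
C = C₀ × ½·erfc(-0.3062) = 1.64 × 0.6675 = 1.09 mg/L.

1.09 mg/L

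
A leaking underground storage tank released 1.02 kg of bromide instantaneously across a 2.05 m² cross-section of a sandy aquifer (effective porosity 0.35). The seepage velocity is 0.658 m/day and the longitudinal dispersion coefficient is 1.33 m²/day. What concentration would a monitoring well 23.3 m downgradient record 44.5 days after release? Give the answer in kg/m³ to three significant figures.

0.0448 kg/m³

For an instantaneous plane source, C(x,t) = M/(n_e·A·√(4πDt)) · exp(−(x−vt)²/(4Dt)), with n_e·A the pore (flow) area.
Plume center vt = 0.658 × 44.5 = 29.281 m, so the well at 23.3 m is 5.981 m upgradient of the peak.
√(4πDt) = 27.27 m, giving peak height M/(n_e·A·√(4πDt)) = 1.02/(0.35 × 2.05 × 27.27) = 0.05213 kg/m³.
(x−vt)²/(4Dt) = (-5.981)²/(4 × 1.33 × 44.5) = 0.1511; exp(−0.1511) = 0.8598.
C = 0.05213 × 0.8598 = 0.0448 kg/m³.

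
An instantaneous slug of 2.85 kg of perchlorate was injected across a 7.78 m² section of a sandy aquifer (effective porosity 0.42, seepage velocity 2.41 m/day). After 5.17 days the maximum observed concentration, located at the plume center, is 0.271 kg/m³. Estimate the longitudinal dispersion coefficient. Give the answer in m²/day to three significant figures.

At the plume center C_max = M/(n_e·A·√(4πDt)), so D = M²/(4πt·(n_e·A·C_max)²).
n_e·A·C_max = 0.42 × 7.78 × 0.271 = 0.8855 kg/m.
D = 2.85²/(4π × 5.17 × 0.8855²) = 0.159 m²/day.

0.159 m²/day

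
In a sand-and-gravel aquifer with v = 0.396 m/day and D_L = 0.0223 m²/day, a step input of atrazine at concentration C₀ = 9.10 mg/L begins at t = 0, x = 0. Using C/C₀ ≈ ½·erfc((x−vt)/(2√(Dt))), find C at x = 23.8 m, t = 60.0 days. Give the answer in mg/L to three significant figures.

4.46 mg/L

For a continuous step input, C/C₀ ≈ ½·erfc((x−vt)/(2√(Dt))).
vt = 0.396 × 60.0 = 23.76 m and 2√(Dt) = 2√(0.0223 × 60.0) = 2.313 m.
Argument (x−vt)/(2√(Dt)) = (23.8 − 23.76)/2.313 = 0.01729; ½·erfc(0.01729) = 0.4902.
C = 9.10 × 0.4902 = 4.46 mg/L.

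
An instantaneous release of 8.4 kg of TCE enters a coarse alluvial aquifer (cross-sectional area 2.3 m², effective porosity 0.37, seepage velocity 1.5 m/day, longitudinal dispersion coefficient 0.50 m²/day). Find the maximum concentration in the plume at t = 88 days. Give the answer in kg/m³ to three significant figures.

0.420 kg/m³

The peak of an instantaneous 1D plume sits at x = vt; there the Gaussian factor is 1 and C_max = M/(n_e·A·√(4πDt)), where n_e·A is the pore area the mass is dissolved in.
√(4πDt) = √(4π × 0.50 × 88) = 23.51 m, so C_max = 8.4/(0.37 × 2.3 × 23.51) = 0.420 kg/m³.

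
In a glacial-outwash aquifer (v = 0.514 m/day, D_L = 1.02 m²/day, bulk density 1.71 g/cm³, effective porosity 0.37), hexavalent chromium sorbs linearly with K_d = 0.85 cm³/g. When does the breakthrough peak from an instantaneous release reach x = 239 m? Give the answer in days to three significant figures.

2270 days

Retardation factor R = 1 + ρ_b·K_d/n = 1 + 1.71 × 0.85/0.37 = 4.928.
Sorption retards both mechanisms: v_R = v/R = 0.1043 m/day, D_R = D/R = 0.2070 m²/day.
Peak time from v_R²t² + 2D_R t − x² = 0: t = (√(D_R² + v_R²x²) − D_R)/v_R².
√(D_R² + v_R²x²) = √(0.2070² + 0.1043² × 239²) = 24.93; v_R² = 0.01088.
t = (24.93 − 0.2070)/0.01088 = 2270 days.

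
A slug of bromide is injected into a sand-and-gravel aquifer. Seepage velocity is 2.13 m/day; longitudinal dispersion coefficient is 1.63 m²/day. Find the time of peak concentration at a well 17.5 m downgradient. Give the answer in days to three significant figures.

7.86 days

For the 1D instantaneous-source solution, setting ∂C/∂t = 0 at fixed x gives v²t² + 2Dt − x² = 0, so t = (√(D² + v²x²) − D)/v².
√(D² + v²x²) = √(1.63² + 2.13² × 17.5²) = 37.31; v² = 4.5369.
t = (37.31 − 1.63)/4.5369 = 7.86 days (vs. the pure-advection estimate x/v = 8.22 d).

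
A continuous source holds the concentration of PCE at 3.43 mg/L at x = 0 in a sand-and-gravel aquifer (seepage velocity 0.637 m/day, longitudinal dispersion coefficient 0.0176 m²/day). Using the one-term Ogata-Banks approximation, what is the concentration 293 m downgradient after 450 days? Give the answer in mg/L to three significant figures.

0.190 mg/L

For a continuous step input, C/C₀ ≈ ½·erfc((x−vt)/(2√(Dt))).
vt = 0.637 × 450 = 286.65 m and 2√(Dt) = 2√(0.0176 × 450) = 5.628 m.
Argument (x−vt)/(2√(Dt)) = (293 − 286.65)/5.628 = 1.128; ½·erfc(1.128) = 0.05533.
C = 3.43 × 0.05533 = 0.190 mg/L.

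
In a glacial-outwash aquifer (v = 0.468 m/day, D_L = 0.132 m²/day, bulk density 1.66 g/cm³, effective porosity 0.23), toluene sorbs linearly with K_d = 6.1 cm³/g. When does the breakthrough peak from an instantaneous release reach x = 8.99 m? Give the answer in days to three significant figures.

Retardation factor R = 1 + ρ_b·K_d/n = 1 + 1.66 × 6.1/0.23 = 45.03.
Sorption retards both mechanisms: v_R = v/R = 0.01039 m/day, D_R = D/R = 0.002931 m²/day.
Peak time from v_R²t² + 2D_R t − x² = 0: t = (√(D_R² + v_R²x²) − D_R)/v_R².
√(D_R² + v_R²x²) = √(0.002931² + 0.01039² × 8.99²) = 0.09345; v_R² = 0.0001080.
t = (0.09345 − 0.002931)/0.0001080 = 838 days.

838 days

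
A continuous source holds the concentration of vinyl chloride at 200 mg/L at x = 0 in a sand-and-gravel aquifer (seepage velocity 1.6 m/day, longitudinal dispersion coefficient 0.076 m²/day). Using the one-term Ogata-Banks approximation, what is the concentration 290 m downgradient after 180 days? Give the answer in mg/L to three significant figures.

70.2 mg/L

For a continuous step input, C/C₀ ≈ ½·erfc((x−vt)/(2√(Dt))).
vt = 1.6 × 180 = 288 m and 2√(Dt) = 2√(0.076 × 180) = 7.397 m.
Argument (x−vt)/(2√(Dt)) = (290 − 288)/7.397 = 0.2704; ½·erfc(0.2704) = 0.3511.
C = 200 × 0.3511 = 70.2 mg/L.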